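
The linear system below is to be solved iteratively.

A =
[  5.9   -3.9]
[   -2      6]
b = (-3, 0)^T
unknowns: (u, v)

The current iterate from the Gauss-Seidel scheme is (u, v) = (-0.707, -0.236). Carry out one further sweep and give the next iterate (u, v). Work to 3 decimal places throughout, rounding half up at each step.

One sweep:
  u = (-3 - (-3.9)·-0.236) / (5.9) = -0.664
  v = (0 - (-2)·-0.664) / (6) = -0.221

(-0.664, -0.221)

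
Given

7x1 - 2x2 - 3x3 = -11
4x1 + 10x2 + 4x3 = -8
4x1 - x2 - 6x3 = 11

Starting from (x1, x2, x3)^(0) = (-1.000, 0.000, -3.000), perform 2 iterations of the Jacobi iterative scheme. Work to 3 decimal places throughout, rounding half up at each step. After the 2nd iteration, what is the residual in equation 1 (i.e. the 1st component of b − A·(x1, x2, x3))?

-3.029

Iteration 1:
  x1 = (-11 - (-2)·0.000 - (-3)·-3.000) / (7) = -2.857
  x2 = (-8 - (4)·-1.000 - (4)·-3.000) / (10) = 0.800
  x3 = (11 - (4)·-1.000 - (-1)·0.000) / (-6) = -2.500
Iteration 2:
  x1 = (-11 - (-2)·0.800 - (-3)·-2.500) / (7) = -2.414
  x2 = (-8 - (4)·-2.857 - (4)·-2.500) / (10) = 1.343
  x3 = (11 - (4)·-2.857 - (-1)·0.800) / (-6) = -3.871
Residual b − A·x = (-3.029, 3.710, -1.227)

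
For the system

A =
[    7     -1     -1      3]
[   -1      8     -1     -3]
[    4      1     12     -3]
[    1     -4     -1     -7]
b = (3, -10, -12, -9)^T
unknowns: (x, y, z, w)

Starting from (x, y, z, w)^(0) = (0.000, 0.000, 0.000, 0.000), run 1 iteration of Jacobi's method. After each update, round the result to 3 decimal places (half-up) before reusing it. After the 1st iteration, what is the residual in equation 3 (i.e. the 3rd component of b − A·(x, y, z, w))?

Iteration 1:
  x = (3 - (-1)·0.000 - (-1)·0.000 - (3)·0.000) / (7) = 0.429
  y = (-10 - (-1)·0.000 - (-1)·0.000 - (-3)·0.000) / (8) = -1.250
  z = (-12 - (4)·0.000 - (1)·0.000 - (-3)·0.000) / (12) = -1.000
  w = (-9 - (1)·0.000 - (-4)·0.000 - (-1)·0.000) / (-7) = 1.286
Residual b − A·x = (-6.111, 3.287, 3.392, -6.427)

3.392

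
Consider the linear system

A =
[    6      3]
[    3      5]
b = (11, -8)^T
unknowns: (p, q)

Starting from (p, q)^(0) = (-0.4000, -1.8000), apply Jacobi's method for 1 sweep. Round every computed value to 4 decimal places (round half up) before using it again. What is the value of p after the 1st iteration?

Iteration 1:
  p = (11 - (3)·-1.8000) / (6) = 2.7333
  q = (-8 - (3)·-0.4000) / (5) = -1.3600

2.7333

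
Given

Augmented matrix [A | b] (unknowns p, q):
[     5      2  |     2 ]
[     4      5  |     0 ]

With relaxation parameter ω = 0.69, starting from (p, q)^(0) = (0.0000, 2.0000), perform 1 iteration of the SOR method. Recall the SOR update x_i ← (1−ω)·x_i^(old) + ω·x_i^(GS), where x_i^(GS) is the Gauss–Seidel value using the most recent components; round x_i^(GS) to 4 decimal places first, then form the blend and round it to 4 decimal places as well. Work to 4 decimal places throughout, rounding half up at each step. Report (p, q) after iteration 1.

Iteration 1:
  p: GS value = (2 - (2)·2.0000) / (5) = -0.4000;  p ← (1−ω)·0.0000 + ω·-0.4000 = -0.2760
  q: GS value = (0 - (4)·-0.2760) / (5) = 0.2208;  q ← (1−ω)·2.0000 + ω·0.2208 = 0.7724

(-0.2760, 0.7724)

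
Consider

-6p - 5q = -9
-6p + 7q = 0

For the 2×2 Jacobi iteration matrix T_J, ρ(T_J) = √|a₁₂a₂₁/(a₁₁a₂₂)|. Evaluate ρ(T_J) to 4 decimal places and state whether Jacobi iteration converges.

a₁₂a₂₁/(a₁₁a₂₂) = (-5)·(-6) / ((-6)·(7)) = -0.714286
ρ = √|-0.714286| = √0.714286 = 0.8452
ρ < 1, so Jacobi converges

0.8452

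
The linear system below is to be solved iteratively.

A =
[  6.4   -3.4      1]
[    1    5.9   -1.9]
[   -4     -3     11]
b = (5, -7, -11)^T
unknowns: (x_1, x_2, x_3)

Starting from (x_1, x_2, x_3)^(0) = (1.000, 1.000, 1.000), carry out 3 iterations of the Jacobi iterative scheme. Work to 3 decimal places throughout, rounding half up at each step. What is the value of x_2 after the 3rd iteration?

-1.513

Iteration 1:
  x_1 = (5 - (-3.4)·1.000 - (1)·1.000) / (6.4) = 1.156
  x_2 = (-7 - (1)·1.000 - (-1.9)·1.000) / (5.9) = -1.034
  x_3 = (-11 - (-4)·1.000 - (-3)·1.000) / (11) = -0.364
Iteration 2:
  x_1 = (5 - (-3.4)·-1.034 - (1)·-0.364) / (6.4) = 0.289
  x_2 = (-7 - (1)·1.156 - (-1.9)·-0.364) / (5.9) = -1.500
  x_3 = (-11 - (-4)·1.156 - (-3)·-1.034) / (11) = -0.862
Iteration 3:
  x_1 = (5 - (-3.4)·-1.500 - (1)·-0.862) / (6.4) = 0.119
  x_2 = (-7 - (1)·0.289 - (-1.9)·-0.862) / (5.9) = -1.513
  x_3 = (-11 - (-4)·0.289 - (-3)·-1.500) / (11) = -1.304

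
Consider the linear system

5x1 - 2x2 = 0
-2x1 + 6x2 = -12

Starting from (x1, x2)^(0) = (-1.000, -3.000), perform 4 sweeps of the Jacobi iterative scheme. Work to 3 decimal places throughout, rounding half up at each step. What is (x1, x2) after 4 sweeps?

Iteration 1:
  x1 = (0 - (-2)·-3.000) / (5) = -1.200
  x2 = (-12 - (-2)·-1.000) / (6) = -2.333
Iteration 2:
  x1 = (0 - (-2)·-2.333) / (5) = -0.933
  x2 = (-12 - (-2)·-1.200) / (6) = -2.400
Iteration 3:
  x1 = (0 - (-2)·-2.400) / (5) = -0.960
  x2 = (-12 - (-2)·-0.933) / (6) = -2.311
Iteration 4:
  x1 = (0 - (-2)·-2.311) / (5) = -0.924
  x2 = (-12 - (-2)·-0.960) / (6) = -2.320

(-0.924, -2.320)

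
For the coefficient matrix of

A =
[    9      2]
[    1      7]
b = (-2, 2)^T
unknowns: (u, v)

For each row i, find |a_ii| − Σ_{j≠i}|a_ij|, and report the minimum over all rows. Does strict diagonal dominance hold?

6

row 1: |9| − (2) = 7
row 2: |7| − (1) = 6
minimum over rows = 6 → strictly diagonally dominant (convergence guaranteed)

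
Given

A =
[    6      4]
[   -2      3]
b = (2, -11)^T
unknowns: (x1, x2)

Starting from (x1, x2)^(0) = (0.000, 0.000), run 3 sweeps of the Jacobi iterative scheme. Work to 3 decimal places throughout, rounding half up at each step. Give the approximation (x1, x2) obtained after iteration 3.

Iteration 1:
  x1 = (2 - (4)·0.000) / (6) = 0.333
  x2 = (-11 - (-2)·0.000) / (3) = -3.667
Iteration 2:
  x1 = (2 - (4)·-3.667) / (6) = 2.778
  x2 = (-11 - (-2)·0.333) / (3) = -3.445
Iteration 3:
  x1 = (2 - (4)·-3.445) / (6) = 2.630
  x2 = (-11 - (-2)·2.778) / (3) = -1.815

(2.630, -1.815)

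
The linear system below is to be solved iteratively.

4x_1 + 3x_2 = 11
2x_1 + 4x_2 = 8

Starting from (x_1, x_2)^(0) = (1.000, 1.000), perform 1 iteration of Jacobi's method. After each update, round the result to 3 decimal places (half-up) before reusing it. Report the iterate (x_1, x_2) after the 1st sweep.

(2.000, 1.500)

Iteration 1:
  x_1 = (11 - (3)·1.000) / (4) = 2.000
  x_2 = (8 - (2)·1.000) / (4) = 1.500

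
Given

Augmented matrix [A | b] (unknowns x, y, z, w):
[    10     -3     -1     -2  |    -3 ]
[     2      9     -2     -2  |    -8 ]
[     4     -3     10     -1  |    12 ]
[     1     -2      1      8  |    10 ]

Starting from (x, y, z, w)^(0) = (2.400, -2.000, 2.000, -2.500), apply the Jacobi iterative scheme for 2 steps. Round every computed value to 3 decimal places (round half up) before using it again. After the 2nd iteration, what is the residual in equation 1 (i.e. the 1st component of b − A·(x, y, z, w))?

6.097

Iteration 1:
  x = (-3 - (-3)·-2.000 - (-1)·2.000 - (-2)·-2.500) / (10) = -1.200
  y = (-8 - (2)·2.400 - (-2)·2.000 - (-2)·-2.500) / (9) = -1.533
  z = (12 - (4)·2.400 - (-3)·-2.000 - (-1)·-2.500) / (10) = -0.610
  w = (10 - (1)·2.400 - (-2)·-2.000 - (1)·2.000) / (8) = 0.200
Iteration 2:
  x = (-3 - (-3)·-1.533 - (-1)·-0.610 - (-2)·0.200) / (10) = -0.781
  y = (-8 - (2)·-1.200 - (-2)·-0.610 - (-2)·0.200) / (9) = -0.713
  z = (12 - (4)·-1.200 - (-3)·-1.533 - (-1)·0.200) / (10) = 1.240
  w = (10 - (1)·-1.200 - (-2)·-1.533 - (1)·-0.610) / (8) = 1.093
Residual b − A·x = (6.097, 4.645, 1.678, -0.629)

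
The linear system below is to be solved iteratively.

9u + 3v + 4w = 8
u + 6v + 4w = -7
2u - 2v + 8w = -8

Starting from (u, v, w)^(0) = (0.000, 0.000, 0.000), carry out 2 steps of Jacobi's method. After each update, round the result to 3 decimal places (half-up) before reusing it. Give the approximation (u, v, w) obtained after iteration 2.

Iteration 1:
  u = (8 - (3)·0.000 - (4)·0.000) / (9) = 0.889
  v = (-7 - (1)·0.000 - (4)·0.000) / (6) = -1.167
  w = (-8 - (2)·0.000 - (-2)·0.000) / (8) = -1.000
Iteration 2:
  u = (8 - (3)·-1.167 - (4)·-1.000) / (9) = 1.722
  v = (-7 - (1)·0.889 - (4)·-1.000) / (6) = -0.648
  w = (-8 - (2)·0.889 - (-2)·-1.167) / (8) = -1.514

(1.722, -0.648, -1.514)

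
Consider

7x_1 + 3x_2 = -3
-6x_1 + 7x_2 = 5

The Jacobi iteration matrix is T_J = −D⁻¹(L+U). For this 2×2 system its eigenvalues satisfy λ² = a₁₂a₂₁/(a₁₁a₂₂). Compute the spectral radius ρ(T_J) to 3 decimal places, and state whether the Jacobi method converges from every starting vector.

a₁₂a₂₁/(a₁₁a₂₂) = (3)·(-6) / ((7)·(7)) = -0.367347
ρ = √|-0.367347| = √0.367347 = 0.606
ρ < 1, so Jacobi converges

0.606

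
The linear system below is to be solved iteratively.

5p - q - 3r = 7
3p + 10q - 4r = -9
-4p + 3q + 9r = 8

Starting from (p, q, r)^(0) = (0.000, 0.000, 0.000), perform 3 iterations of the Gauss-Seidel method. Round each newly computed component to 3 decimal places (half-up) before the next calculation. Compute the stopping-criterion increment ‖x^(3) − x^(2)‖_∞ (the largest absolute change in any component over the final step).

Iteration 1:
  p = (7 - (-1)·0.000 - (-3)·0.000) / (5) = 1.400
  q = (-9 - (3)·1.400 - (-4)·0.000) / (10) = -1.320
  r = (8 - (-4)·1.400 - (3)·-1.320) / (9) = 1.951
Iteration 2:
  p = (7 - (-1)·-1.320 - (-3)·1.951) / (5) = 2.307
  q = (-9 - (3)·2.307 - (-4)·1.951) / (10) = -0.812
  r = (8 - (-4)·2.307 - (3)·-0.812) / (9) = 2.185
Iteration 3:
  p = (7 - (-1)·-0.812 - (-3)·2.185) / (5) = 2.549
  q = (-9 - (3)·2.549 - (-4)·2.185) / (10) = -0.791
  r = (8 - (-4)·2.549 - (3)·-0.791) / (9) = 2.285
Change: (0.242, 0.021, 0.100) → max |·| = 0.242

0.242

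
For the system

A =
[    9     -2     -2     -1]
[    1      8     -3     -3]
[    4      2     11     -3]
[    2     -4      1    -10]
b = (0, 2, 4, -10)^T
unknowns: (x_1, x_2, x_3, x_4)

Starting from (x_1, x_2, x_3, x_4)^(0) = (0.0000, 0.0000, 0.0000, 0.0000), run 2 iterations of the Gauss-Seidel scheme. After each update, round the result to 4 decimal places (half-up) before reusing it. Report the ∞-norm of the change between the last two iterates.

0.4400

Iteration 1:
  x_1 = (0 - (-2)·0.0000 - (-2)·0.0000 - (-1)·0.0000) / (9) = 0.0000
  x_2 = (2 - (1)·0.0000 - (-3)·0.0000 - (-3)·0.0000) / (8) = 0.2500
  x_3 = (4 - (4)·0.0000 - (2)·0.2500 - (-3)·0.0000) / (11) = 0.3182
  x_4 = (-10 - (2)·0.0000 - (-4)·0.2500 - (1)·0.3182) / (-10) = 0.9318
Iteration 2:
  x_1 = (0 - (-2)·0.2500 - (-2)·0.3182 - (-1)·0.9318) / (9) = 0.2298
  x_2 = (2 - (1)·0.2298 - (-3)·0.3182 - (-3)·0.9318) / (8) = 0.6900
  x_3 = (4 - (4)·0.2298 - (2)·0.6900 - (-3)·0.9318) / (11) = 0.4087
  x_4 = (-10 - (2)·0.2298 - (-4)·0.6900 - (1)·0.4087) / (-10) = 0.8108
Change: (0.2298, 0.4400, 0.0905, -0.1210) → max |·| = 0.4400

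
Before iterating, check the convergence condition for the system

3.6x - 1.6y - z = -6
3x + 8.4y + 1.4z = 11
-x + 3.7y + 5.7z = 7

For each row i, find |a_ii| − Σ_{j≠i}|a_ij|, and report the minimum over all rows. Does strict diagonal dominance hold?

1

row 1: |3.6| − (1.6+1) = 1
row 2: |8.4| − (3+1.4) = 4
row 3: |5.7| − (1+3.7) = 1
minimum over rows = 1 → strictly diagonally dominant (convergence guaranteed)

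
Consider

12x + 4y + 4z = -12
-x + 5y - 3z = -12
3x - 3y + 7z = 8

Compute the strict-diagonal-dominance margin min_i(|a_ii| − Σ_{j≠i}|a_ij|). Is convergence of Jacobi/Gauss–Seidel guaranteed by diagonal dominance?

1

row 1: |12| − (4+4) = 4
row 2: |5| − (1+3) = 1
row 3: |7| − (3+3) = 1
minimum over rows = 1 → strictly diagonally dominant (convergence guaranteed)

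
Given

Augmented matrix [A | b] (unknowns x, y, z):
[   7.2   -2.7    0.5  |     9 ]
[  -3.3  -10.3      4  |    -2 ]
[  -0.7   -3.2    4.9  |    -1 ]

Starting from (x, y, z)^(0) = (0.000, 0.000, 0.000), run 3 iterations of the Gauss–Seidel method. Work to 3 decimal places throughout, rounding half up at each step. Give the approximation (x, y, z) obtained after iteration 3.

(1.171, -0.257, -0.205)

Iteration 1:
  x = (9 - (-2.7)·0.000 - (0.5)·0.000) / (7.2) = 1.250
  y = (-2 - (-3.3)·1.250 - (4)·0.000) / (-10.3) = -0.206
  z = (-1 - (-0.7)·1.250 - (-3.2)·-0.206) / (4.9) = -0.160
Iteration 2:
  x = (9 - (-2.7)·-0.206 - (0.5)·-0.160) / (7.2) = 1.184
  y = (-2 - (-3.3)·1.184 - (4)·-0.160) / (-10.3) = -0.247
  z = (-1 - (-0.7)·1.184 - (-3.2)·-0.247) / (4.9) = -0.196
Iteration 3:
  x = (9 - (-2.7)·-0.247 - (0.5)·-0.196) / (7.2) = 1.171
  y = (-2 - (-3.3)·1.171 - (4)·-0.196) / (-10.3) = -0.257
  z = (-1 - (-0.7)·1.171 - (-3.2)·-0.257) / (4.9) = -0.205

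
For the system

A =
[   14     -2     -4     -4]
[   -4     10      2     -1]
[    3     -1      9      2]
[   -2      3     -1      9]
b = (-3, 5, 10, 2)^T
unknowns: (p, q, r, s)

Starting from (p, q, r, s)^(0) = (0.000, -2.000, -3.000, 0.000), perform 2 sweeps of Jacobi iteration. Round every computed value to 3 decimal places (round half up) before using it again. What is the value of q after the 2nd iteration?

Iteration 1:
  p = (-3 - (-2)·-2.000 - (-4)·-3.000 - (-4)·0.000) / (14) = -1.357
  q = (5 - (-4)·0.000 - (2)·-3.000 - (-1)·0.000) / (10) = 1.100
  r = (10 - (3)·0.000 - (-1)·-2.000 - (2)·0.000) / (9) = 0.889
  s = (2 - (-2)·0.000 - (3)·-2.000 - (-1)·-3.000) / (9) = 0.556
Iteration 2:
  p = (-3 - (-2)·1.100 - (-4)·0.889 - (-4)·0.556) / (14) = 0.356
  q = (5 - (-4)·-1.357 - (2)·0.889 - (-1)·0.556) / (10) = -0.165
  r = (10 - (3)·-1.357 - (-1)·1.100 - (2)·0.556) / (9) = 1.562
  s = (2 - (-2)·-1.357 - (3)·1.100 - (-1)·0.889) / (9) = -0.347

-0.165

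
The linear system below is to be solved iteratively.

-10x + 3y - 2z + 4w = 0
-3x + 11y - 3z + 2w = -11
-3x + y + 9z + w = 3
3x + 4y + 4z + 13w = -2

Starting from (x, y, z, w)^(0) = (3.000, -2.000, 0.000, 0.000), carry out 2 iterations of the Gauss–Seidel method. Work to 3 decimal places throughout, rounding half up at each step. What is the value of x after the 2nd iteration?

-0.297

Iteration 1:
  x = (0 - (3)·-2.000 - (-2)·0.000 - (4)·0.000) / (-10) = -0.600
  y = (-11 - (-3)·-0.600 - (-3)·0.000 - (2)·0.000) / (11) = -1.164
  z = (3 - (-3)·-0.600 - (1)·-1.164 - (1)·0.000) / (9) = 0.263
  w = (-2 - (3)·-0.600 - (4)·-1.164 - (4)·0.263) / (13) = 0.262
Iteration 2:
  x = (0 - (3)·-1.164 - (-2)·0.263 - (4)·0.262) / (-10) = -0.297
  y = (-11 - (-3)·-0.297 - (-3)·0.263 - (2)·0.262) / (11) = -1.057
  z = (3 - (-3)·-0.297 - (1)·-1.057 - (1)·0.262) / (9) = 0.323
  w = (-2 - (3)·-0.297 - (4)·-1.057 - (4)·0.323) / (13) = 0.141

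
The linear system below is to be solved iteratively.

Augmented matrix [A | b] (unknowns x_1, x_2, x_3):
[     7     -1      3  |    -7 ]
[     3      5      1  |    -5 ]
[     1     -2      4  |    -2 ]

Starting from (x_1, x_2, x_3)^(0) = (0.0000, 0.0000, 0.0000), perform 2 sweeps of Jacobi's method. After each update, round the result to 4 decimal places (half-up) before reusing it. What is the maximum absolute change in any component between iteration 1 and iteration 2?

0.7000

Iteration 1:
  x_1 = (-7 - (-1)·0.0000 - (3)·0.0000) / (7) = -1.0000
  x_2 = (-5 - (3)·0.0000 - (1)·0.0000) / (5) = -1.0000
  x_3 = (-2 - (1)·0.0000 - (-2)·0.0000) / (4) = -0.5000
Iteration 2:
  x_1 = (-7 - (-1)·-1.0000 - (3)·-0.5000) / (7) = -0.9286
  x_2 = (-5 - (3)·-1.0000 - (1)·-0.5000) / (5) = -0.3000
  x_3 = (-2 - (1)·-1.0000 - (-2)·-1.0000) / (4) = -0.7500
Change: (0.0714, 0.7000, -0.2500) → max |·| = 0.7000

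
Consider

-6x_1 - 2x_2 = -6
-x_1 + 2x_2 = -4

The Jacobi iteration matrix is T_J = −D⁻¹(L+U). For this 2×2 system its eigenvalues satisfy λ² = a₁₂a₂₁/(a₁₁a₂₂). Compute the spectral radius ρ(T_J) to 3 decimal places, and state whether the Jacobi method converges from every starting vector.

a₁₂a₂₁/(a₁₁a₂₂) = (-2)·(-1) / ((-6)·(2)) = -0.166667
ρ = √|-0.166667| = √0.166667 = 0.408
ρ < 1, so Jacobi converges

0.408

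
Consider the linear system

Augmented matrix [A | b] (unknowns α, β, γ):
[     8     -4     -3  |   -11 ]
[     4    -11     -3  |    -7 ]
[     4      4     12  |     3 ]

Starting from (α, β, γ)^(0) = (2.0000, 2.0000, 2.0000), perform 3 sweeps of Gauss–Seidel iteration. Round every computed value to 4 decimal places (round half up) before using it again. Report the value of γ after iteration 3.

Iteration 1:
  α = (-11 - (-4)·2.0000 - (-3)·2.0000) / (8) = 0.3750
  β = (-7 - (4)·0.3750 - (-3)·2.0000) / (-11) = 0.2273
  γ = (3 - (4)·0.3750 - (4)·0.2273) / (12) = 0.0492
Iteration 2:
  α = (-11 - (-4)·0.2273 - (-3)·0.0492) / (8) = -1.2429
  β = (-7 - (4)·-1.2429 - (-3)·0.0492) / (-11) = 0.1710
  γ = (3 - (4)·-1.2429 - (4)·0.1710) / (12) = 0.6073
Iteration 3:
  α = (-11 - (-4)·0.1710 - (-3)·0.6073) / (8) = -1.0618
  β = (-7 - (4)·-1.0618 - (-3)·0.6073) / (-11) = 0.0846
  γ = (3 - (4)·-1.0618 - (4)·0.0846) / (12) = 0.5757

0.5757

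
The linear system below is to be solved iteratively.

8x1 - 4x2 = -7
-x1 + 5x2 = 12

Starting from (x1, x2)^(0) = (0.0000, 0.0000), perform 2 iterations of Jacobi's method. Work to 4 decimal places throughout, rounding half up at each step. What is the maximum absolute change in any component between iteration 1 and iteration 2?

Iteration 1:
  x1 = (-7 - (-4)·0.0000) / (8) = -0.8750
  x2 = (12 - (-1)·0.0000) / (5) = 2.4000
Iteration 2:
  x1 = (-7 - (-4)·2.4000) / (8) = 0.3250
  x2 = (12 - (-1)·-0.8750) / (5) = 2.2250
Change: (1.2000, -0.1750) → max |·| = 1.2000

1.2000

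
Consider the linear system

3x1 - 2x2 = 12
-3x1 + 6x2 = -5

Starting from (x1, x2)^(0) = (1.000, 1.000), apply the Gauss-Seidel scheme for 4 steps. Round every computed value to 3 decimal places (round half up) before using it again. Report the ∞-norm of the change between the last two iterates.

0.037

Iteration 1:
  x1 = (12 - (-2)·1.000) / (3) = 4.667
  x2 = (-5 - (-3)·4.667) / (6) = 1.500
Iteration 2:
  x1 = (12 - (-2)·1.500) / (3) = 5.000
  x2 = (-5 - (-3)·5.000) / (6) = 1.667
Iteration 3:
  x1 = (12 - (-2)·1.667) / (3) = 5.111
  x2 = (-5 - (-3)·5.111) / (6) = 1.722
Iteration 4:
  x1 = (12 - (-2)·1.722) / (3) = 5.148
  x2 = (-5 - (-3)·5.148) / (6) = 1.741
Change: (0.037, 0.019) → max |·| = 0.037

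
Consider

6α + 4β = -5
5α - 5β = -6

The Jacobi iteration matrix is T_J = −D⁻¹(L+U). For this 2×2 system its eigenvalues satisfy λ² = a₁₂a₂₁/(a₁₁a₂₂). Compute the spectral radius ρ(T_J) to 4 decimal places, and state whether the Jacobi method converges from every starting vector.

0.8165

a₁₂a₂₁/(a₁₁a₂₂) = (4)·(5) / ((6)·(-5)) = -0.666667
ρ = √|-0.666667| = √0.666667 = 0.8165
ρ < 1, so Jacobi converges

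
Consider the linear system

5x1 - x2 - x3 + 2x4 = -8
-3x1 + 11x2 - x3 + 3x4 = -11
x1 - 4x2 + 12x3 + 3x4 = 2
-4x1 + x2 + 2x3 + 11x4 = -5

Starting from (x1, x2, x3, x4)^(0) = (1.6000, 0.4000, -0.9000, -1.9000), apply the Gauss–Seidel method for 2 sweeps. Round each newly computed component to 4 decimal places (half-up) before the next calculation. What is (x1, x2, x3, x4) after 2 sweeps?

Iteration 1:
  x1 = (-8 - (-1)·0.4000 - (-1)·-0.9000 - (2)·-1.9000) / (5) = -0.9400
  x2 = (-11 - (-3)·-0.9400 - (-1)·-0.9000 - (3)·-1.9000) / (11) = -0.8200
  x3 = (2 - (1)·-0.9400 - (-4)·-0.8200 - (3)·-1.9000) / (12) = 0.4467
  x4 = (-5 - (-4)·-0.9400 - (1)·-0.8200 - (2)·0.4467) / (11) = -0.8030
Iteration 2:
  x1 = (-8 - (-1)·-0.8200 - (-1)·0.4467 - (2)·-0.8030) / (5) = -1.3535
  x2 = (-11 - (-3)·-1.3535 - (-1)·0.4467 - (3)·-0.8030) / (11) = -1.1095
  x3 = (2 - (1)·-1.3535 - (-4)·-1.1095 - (3)·-0.8030) / (12) = 0.1104
  x4 = (-5 - (-4)·-1.3535 - (1)·-1.1095 - (2)·0.1104) / (11) = -0.8659

(-1.3535, -1.1095, 0.1104, -0.8659)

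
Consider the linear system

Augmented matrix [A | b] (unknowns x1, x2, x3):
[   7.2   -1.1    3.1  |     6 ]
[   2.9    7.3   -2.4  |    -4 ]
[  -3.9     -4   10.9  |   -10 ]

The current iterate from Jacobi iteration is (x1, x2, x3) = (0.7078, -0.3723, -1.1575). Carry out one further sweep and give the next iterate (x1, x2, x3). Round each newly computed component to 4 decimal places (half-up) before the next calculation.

(1.2748, -1.2097, -0.8008)

One sweep:
  x1 = (6 - (-1.1)·-0.3723 - (3.1)·-1.1575) / (7.2) = 1.2748
  x2 = (-4 - (2.9)·0.7078 - (-2.4)·-1.1575) / (7.3) = -1.2097
  x3 = (-10 - (-3.9)·0.7078 - (-4)·-0.3723) / (10.9) = -0.8008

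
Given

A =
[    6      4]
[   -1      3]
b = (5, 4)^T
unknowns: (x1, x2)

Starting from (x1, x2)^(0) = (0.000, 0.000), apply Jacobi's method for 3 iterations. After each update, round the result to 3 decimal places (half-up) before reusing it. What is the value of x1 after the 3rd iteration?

Iteration 1:
  x1 = (5 - (4)·0.000) / (6) = 0.833
  x2 = (4 - (-1)·0.000) / (3) = 1.333
Iteration 2:
  x1 = (5 - (4)·1.333) / (6) = -0.055
  x2 = (4 - (-1)·0.833) / (3) = 1.611
Iteration 3:
  x1 = (5 - (4)·1.611) / (6) = -0.241
  x2 = (4 - (-1)·-0.055) / (3) = 1.315

-0.241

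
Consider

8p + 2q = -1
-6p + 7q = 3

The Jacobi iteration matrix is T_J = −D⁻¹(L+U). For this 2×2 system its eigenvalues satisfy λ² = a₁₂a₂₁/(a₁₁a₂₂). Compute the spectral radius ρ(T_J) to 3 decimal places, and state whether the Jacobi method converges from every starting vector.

a₁₂a₂₁/(a₁₁a₂₂) = (2)·(-6) / ((8)·(7)) = -0.214286
ρ = √|-0.214286| = √0.214286 = 0.463
ρ < 1, so Jacobi converges

0.463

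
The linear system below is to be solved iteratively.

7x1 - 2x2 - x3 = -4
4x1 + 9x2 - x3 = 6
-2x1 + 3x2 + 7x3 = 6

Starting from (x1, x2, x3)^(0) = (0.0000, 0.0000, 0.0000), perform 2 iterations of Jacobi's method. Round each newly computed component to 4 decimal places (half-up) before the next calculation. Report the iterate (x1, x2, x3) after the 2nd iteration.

(-0.2585, 1.0159, 0.4082)

Iteration 1:
  x1 = (-4 - (-2)·0.0000 - (-1)·0.0000) / (7) = -0.5714
  x2 = (6 - (4)·0.0000 - (-1)·0.0000) / (9) = 0.6667
  x3 = (6 - (-2)·0.0000 - (3)·0.0000) / (7) = 0.8571
Iteration 2:
  x1 = (-4 - (-2)·0.6667 - (-1)·0.8571) / (7) = -0.2585
  x2 = (6 - (4)·-0.5714 - (-1)·0.8571) / (9) = 1.0159
  x3 = (6 - (-2)·-0.5714 - (3)·0.6667) / (7) = 0.4082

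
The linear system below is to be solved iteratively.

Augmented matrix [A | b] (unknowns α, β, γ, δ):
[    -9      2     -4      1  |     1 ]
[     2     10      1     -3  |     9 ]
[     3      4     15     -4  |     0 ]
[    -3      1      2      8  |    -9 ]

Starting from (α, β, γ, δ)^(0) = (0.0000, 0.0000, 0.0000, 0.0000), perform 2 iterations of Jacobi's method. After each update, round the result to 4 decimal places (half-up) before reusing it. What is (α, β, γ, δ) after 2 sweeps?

(-0.0361, 0.5847, -0.5178, -1.2792)

Iteration 1:
  α = (1 - (2)·0.0000 - (-4)·0.0000 - (1)·0.0000) / (-9) = -0.1111
  β = (9 - (2)·0.0000 - (1)·0.0000 - (-3)·0.0000) / (10) = 0.9000
  γ = (0 - (3)·0.0000 - (4)·0.0000 - (-4)·0.0000) / (15) = 0.0000
  δ = (-9 - (-3)·0.0000 - (1)·0.0000 - (2)·0.0000) / (8) = -1.1250
Iteration 2:
  α = (1 - (2)·0.9000 - (-4)·0.0000 - (1)·-1.1250) / (-9) = -0.0361
  β = (9 - (2)·-0.1111 - (1)·0.0000 - (-3)·-1.1250) / (10) = 0.5847
  γ = (0 - (3)·-0.1111 - (4)·0.9000 - (-4)·-1.1250) / (15) = -0.5178
  δ = (-9 - (-3)·-0.1111 - (1)·0.9000 - (2)·0.0000) / (8) = -1.2792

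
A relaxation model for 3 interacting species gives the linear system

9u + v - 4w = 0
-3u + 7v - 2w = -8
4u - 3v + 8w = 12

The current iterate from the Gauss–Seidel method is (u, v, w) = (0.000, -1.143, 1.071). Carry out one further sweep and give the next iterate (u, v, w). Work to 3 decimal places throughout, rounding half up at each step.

(0.603, -0.578, 0.982)

One sweep:
  u = (0 - (1)·-1.143 - (-4)·1.071) / (9) = 0.603
  v = (-8 - (-3)·0.603 - (-2)·1.071) / (7) = -0.578
  w = (12 - (4)·0.603 - (-3)·-0.578) / (8) = 0.982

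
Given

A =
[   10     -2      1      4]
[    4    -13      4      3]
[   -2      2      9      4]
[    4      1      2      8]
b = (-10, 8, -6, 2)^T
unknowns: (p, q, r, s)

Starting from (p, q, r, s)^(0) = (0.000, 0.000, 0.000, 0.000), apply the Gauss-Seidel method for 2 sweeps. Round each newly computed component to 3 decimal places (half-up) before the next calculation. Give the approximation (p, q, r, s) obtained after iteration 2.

Iteration 1:
  p = (-10 - (-2)·0.000 - (1)·0.000 - (4)·0.000) / (10) = -1.000
  q = (8 - (4)·-1.000 - (4)·0.000 - (3)·0.000) / (-13) = -0.923
  r = (-6 - (-2)·-1.000 - (2)·-0.923 - (4)·0.000) / (9) = -0.684
  s = (2 - (4)·-1.000 - (1)·-0.923 - (2)·-0.684) / (8) = 1.036
Iteration 2:
  p = (-10 - (-2)·-0.923 - (1)·-0.684 - (4)·1.036) / (10) = -1.531
  q = (8 - (4)·-1.531 - (4)·-0.684 - (3)·1.036) / (-13) = -1.058
  r = (-6 - (-2)·-1.531 - (2)·-1.058 - (4)·1.036) / (9) = -1.232
  s = (2 - (4)·-1.531 - (1)·-1.058 - (2)·-1.232) / (8) = 1.456

(-1.531, -1.058, -1.232, 1.456)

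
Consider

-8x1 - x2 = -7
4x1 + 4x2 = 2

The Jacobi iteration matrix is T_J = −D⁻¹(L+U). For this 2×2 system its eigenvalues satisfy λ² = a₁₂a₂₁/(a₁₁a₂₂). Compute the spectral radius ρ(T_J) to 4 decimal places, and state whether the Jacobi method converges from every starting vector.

0.3536

a₁₂a₂₁/(a₁₁a₂₂) = (-1)·(4) / ((-8)·(4)) = 0.125000
ρ = √|0.125000| = √0.125000 = 0.3536
ρ < 1, so Jacobi converges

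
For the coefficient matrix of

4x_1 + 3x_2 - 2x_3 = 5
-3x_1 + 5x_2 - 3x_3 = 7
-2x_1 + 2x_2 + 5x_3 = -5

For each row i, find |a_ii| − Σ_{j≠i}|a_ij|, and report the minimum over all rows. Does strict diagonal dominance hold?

-1

row 1: |4| − (3+2) = -1
row 2: |5| − (3+3) = -1
row 3: |5| − (2+2) = 1
minimum over rows = -1 → not strictly diagonally dominant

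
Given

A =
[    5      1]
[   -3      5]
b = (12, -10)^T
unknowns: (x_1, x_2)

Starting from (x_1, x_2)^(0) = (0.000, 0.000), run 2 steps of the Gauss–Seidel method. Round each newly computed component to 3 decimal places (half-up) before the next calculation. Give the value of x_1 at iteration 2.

2.512

Iteration 1:
  x_1 = (12 - (1)·0.000) / (5) = 2.400
  x_2 = (-10 - (-3)·2.400) / (5) = -0.560
Iteration 2:
  x_1 = (12 - (1)·-0.560) / (5) = 2.512
  x_2 = (-10 - (-3)·2.512) / (5) = -0.493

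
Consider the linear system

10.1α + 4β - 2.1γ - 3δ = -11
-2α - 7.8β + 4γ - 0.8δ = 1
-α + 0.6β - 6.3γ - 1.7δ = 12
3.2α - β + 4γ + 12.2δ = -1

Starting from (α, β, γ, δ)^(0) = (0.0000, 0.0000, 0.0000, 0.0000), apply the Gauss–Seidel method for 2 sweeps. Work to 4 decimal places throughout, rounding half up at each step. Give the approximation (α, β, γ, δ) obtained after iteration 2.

Iteration 1:
  α = (-11 - (4)·0.0000 - (-2.1)·0.0000 - (-3)·0.0000) / (10.1) = -1.0891
  β = (1 - (-2)·-1.0891 - (4)·0.0000 - (-0.8)·0.0000) / (-7.8) = 0.1511
  γ = (12 - (-1)·-1.0891 - (0.6)·0.1511 - (-1.7)·0.0000) / (-6.3) = -1.7175
  δ = (-1 - (3.2)·-1.0891 - (-1)·0.1511 - (4)·-1.7175) / (12.2) = 0.7792
Iteration 2:
  α = (-11 - (4)·0.1511 - (-2.1)·-1.7175 - (-3)·0.7792) / (10.1) = -1.2746
  β = (1 - (-2)·-1.2746 - (4)·-1.7175 - (-0.8)·0.7792) / (-7.8) = -0.7621
  γ = (12 - (-1)·-1.2746 - (0.6)·-0.7621 - (-1.7)·0.7792) / (-6.3) = -1.9853
  δ = (-1 - (3.2)·-1.2746 - (-1)·-0.7621 - (4)·-1.9853) / (12.2) = 0.8408

(-1.2746, -0.7621, -1.9853, 0.8408)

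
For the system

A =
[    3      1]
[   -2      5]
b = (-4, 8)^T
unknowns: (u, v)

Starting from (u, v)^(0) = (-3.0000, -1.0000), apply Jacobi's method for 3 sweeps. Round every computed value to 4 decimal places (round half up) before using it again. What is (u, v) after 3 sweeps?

(-1.7333, 1.0133)

Iteration 1:
  u = (-4 - (1)·-1.0000) / (3) = -1.0000
  v = (8 - (-2)·-3.0000) / (5) = 0.4000
Iteration 2:
  u = (-4 - (1)·0.4000) / (3) = -1.4667
  v = (8 - (-2)·-1.0000) / (5) = 1.2000
Iteration 3:
  u = (-4 - (1)·1.2000) / (3) = -1.7333
  v = (8 - (-2)·-1.4667) / (5) = 1.0133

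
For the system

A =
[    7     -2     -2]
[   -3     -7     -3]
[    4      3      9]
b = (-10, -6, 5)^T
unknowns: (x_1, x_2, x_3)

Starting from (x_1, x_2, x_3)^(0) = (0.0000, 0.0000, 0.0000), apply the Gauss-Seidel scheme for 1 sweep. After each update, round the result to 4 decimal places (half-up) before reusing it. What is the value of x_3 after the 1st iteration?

Iteration 1:
  x_1 = (-10 - (-2)·0.0000 - (-2)·0.0000) / (7) = -1.4286
  x_2 = (-6 - (-3)·-1.4286 - (-3)·0.0000) / (-7) = 1.4694
  x_3 = (5 - (4)·-1.4286 - (3)·1.4694) / (9) = 0.7007

0.7007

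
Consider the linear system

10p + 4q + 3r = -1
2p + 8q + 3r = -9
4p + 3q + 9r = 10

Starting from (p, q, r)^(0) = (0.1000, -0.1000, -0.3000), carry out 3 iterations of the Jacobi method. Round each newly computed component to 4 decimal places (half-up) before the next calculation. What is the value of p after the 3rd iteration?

Iteration 1:
  p = (-1 - (4)·-0.1000 - (3)·-0.3000) / (10) = 0.0300
  q = (-9 - (2)·0.1000 - (3)·-0.3000) / (8) = -1.0375
  r = (10 - (4)·0.1000 - (3)·-0.1000) / (9) = 1.1000
Iteration 2:
  p = (-1 - (4)·-1.0375 - (3)·1.1000) / (10) = -0.0150
  q = (-9 - (2)·0.0300 - (3)·1.1000) / (8) = -1.5450
  r = (10 - (4)·0.0300 - (3)·-1.0375) / (9) = 1.4436
Iteration 3:
  p = (-1 - (4)·-1.5450 - (3)·1.4436) / (10) = 0.0849
  q = (-9 - (2)·-0.0150 - (3)·1.4436) / (8) = -1.6626
  r = (10 - (4)·-0.0150 - (3)·-1.5450) / (9) = 1.6328

0.0849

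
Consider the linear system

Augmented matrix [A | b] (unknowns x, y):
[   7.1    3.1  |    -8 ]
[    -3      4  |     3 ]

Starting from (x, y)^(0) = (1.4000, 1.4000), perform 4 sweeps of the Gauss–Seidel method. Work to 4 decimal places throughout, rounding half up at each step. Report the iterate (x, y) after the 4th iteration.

Iteration 1:
  x = (-8 - (3.1)·1.4000) / (7.1) = -1.7380
  y = (3 - (-3)·-1.7380) / (4) = -0.5535
Iteration 2:
  x = (-8 - (3.1)·-0.5535) / (7.1) = -0.8851
  y = (3 - (-3)·-0.8851) / (4) = 0.0862
Iteration 3:
  x = (-8 - (3.1)·0.0862) / (7.1) = -1.1644
  y = (3 - (-3)·-1.1644) / (4) = -0.1233
Iteration 4:
  x = (-8 - (3.1)·-0.1233) / (7.1) = -1.0729
  y = (3 - (-3)·-1.0729) / (4) = -0.0547

(-1.0729, -0.0547)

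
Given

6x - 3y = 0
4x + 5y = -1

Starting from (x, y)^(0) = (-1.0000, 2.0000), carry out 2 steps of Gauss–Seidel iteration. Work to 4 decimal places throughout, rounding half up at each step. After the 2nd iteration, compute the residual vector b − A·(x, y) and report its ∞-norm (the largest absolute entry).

Iteration 1:
  x = (0 - (-3)·2.0000) / (6) = 1.0000
  y = (-1 - (4)·1.0000) / (5) = -1.0000
Iteration 2:
  x = (0 - (-3)·-1.0000) / (6) = -0.5000
  y = (-1 - (4)·-0.5000) / (5) = 0.2000
Residual b − A·x = (3.6000, 0.0000); ∞-norm = 3.6000

3.6000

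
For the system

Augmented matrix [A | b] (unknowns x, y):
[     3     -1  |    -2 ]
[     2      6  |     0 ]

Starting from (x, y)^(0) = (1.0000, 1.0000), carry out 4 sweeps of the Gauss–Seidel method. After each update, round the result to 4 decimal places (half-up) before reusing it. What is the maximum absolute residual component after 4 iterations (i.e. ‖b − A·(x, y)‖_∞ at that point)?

0.0013

Iteration 1:
  x = (-2 - (-1)·1.0000) / (3) = -0.3333
  y = (0 - (2)·-0.3333) / (6) = 0.1111
Iteration 2:
  x = (-2 - (-1)·0.1111) / (3) = -0.6296
  y = (0 - (2)·-0.6296) / (6) = 0.2099
Iteration 3:
  x = (-2 - (-1)·0.2099) / (3) = -0.5967
  y = (0 - (2)·-0.5967) / (6) = 0.1989
Iteration 4:
  x = (-2 - (-1)·0.1989) / (3) = -0.6004
  y = (0 - (2)·-0.6004) / (6) = 0.2001
Residual b − A·x = (0.0013, 0.0002); ∞-norm = 0.0013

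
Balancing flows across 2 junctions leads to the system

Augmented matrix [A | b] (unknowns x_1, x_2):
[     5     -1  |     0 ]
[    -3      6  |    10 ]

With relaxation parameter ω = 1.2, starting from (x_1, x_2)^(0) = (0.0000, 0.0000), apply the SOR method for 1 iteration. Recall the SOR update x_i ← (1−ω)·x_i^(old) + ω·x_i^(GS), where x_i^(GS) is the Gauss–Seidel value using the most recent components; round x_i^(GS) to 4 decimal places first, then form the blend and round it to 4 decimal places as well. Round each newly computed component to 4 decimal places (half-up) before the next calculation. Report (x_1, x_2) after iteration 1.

Iteration 1:
  x_1: GS value = (0 - (-1)·0.0000) / (5) = 0.0000;  x_1 ← (1−ω)·0.0000 + ω·0.0000 = 0.0000
  x_2: GS value = (10 - (-3)·0.0000) / (6) = 1.6667;  x_2 ← (1−ω)·0.0000 + ω·1.6667 = 2.0000

(0.0000, 2.0000)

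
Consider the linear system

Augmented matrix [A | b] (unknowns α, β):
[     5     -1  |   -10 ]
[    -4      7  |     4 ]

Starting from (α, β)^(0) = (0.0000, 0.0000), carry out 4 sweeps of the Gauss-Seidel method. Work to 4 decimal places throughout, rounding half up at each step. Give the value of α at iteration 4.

Iteration 1:
  α = (-10 - (-1)·0.0000) / (5) = -2.0000
  β = (4 - (-4)·-2.0000) / (7) = -0.5714
Iteration 2:
  α = (-10 - (-1)·-0.5714) / (5) = -2.1143
  β = (4 - (-4)·-2.1143) / (7) = -0.6367
Iteration 3:
  α = (-10 - (-1)·-0.6367) / (5) = -2.1273
  β = (4 - (-4)·-2.1273) / (7) = -0.6442
Iteration 4:
  α = (-10 - (-1)·-0.6442) / (5) = -2.1288
  β = (4 - (-4)·-2.1288) / (7) = -0.6450

-2.1288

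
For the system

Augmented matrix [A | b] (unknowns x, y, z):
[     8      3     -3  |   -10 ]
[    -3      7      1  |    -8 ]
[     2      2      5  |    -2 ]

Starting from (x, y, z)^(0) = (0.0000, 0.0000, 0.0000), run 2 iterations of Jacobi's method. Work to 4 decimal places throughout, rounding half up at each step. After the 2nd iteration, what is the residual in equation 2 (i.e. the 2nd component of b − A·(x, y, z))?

Iteration 1:
  x = (-10 - (3)·0.0000 - (-3)·0.0000) / (8) = -1.2500
  y = (-8 - (-3)·0.0000 - (1)·0.0000) / (7) = -1.1429
  z = (-2 - (2)·0.0000 - (2)·0.0000) / (5) = -0.4000
Iteration 2:
  x = (-10 - (3)·-1.1429 - (-3)·-0.4000) / (8) = -0.9714
  y = (-8 - (-3)·-1.2500 - (1)·-0.4000) / (7) = -1.6214
  z = (-2 - (2)·-1.2500 - (2)·-1.1429) / (5) = 0.5572
Residual b − A·x = (4.3070, -0.1216, 0.3996)

-0.1216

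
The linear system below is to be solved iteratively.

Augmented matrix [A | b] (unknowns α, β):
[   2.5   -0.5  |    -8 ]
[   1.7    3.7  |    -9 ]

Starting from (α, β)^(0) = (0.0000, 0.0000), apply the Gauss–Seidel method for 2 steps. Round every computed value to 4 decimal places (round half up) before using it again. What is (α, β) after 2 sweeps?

Iteration 1:
  α = (-8 - (-0.5)·0.0000) / (2.5) = -3.2000
  β = (-9 - (1.7)·-3.2000) / (3.7) = -0.9622
Iteration 2:
  α = (-8 - (-0.5)·-0.9622) / (2.5) = -3.3924
  β = (-9 - (1.7)·-3.3924) / (3.7) = -0.8738

(-3.3924, -0.8738)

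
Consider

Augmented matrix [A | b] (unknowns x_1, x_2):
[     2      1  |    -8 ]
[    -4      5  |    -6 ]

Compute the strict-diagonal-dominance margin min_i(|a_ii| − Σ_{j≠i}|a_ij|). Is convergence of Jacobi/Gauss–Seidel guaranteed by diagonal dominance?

row 1: |2| − (1) = 1
row 2: |5| − (4) = 1
minimum over rows = 1 → strictly diagonally dominant (convergence guaranteed)

1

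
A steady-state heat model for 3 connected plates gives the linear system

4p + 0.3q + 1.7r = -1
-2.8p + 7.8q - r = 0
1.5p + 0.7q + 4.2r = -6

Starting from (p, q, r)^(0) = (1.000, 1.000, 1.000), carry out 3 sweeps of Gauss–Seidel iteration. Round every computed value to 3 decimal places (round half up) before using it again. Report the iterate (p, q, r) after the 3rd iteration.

(0.394, -0.052, -1.561)

Iteration 1:
  p = (-1 - (0.3)·1.000 - (1.7)·1.000) / (4) = -0.750
  q = (0 - (-2.8)·-0.750 - (-1)·1.000) / (7.8) = -0.141
  r = (-6 - (1.5)·-0.750 - (0.7)·-0.141) / (4.2) = -1.137
Iteration 2:
  p = (-1 - (0.3)·-0.141 - (1.7)·-1.137) / (4) = 0.244
  q = (0 - (-2.8)·0.244 - (-1)·-1.137) / (7.8) = -0.058
  r = (-6 - (1.5)·0.244 - (0.7)·-0.058) / (4.2) = -1.506
Iteration 3:
  p = (-1 - (0.3)·-0.058 - (1.7)·-1.506) / (4) = 0.394
  q = (0 - (-2.8)·0.394 - (-1)·-1.506) / (7.8) = -0.052
  r = (-6 - (1.5)·0.394 - (0.7)·-0.052) / (4.2) = -1.561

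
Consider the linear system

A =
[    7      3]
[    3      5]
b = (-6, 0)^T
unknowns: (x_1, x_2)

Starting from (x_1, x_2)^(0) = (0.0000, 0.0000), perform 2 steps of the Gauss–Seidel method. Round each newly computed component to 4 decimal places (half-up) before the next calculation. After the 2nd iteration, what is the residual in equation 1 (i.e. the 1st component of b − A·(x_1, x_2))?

Iteration 1:
  x_1 = (-6 - (3)·0.0000) / (7) = -0.8571
  x_2 = (0 - (3)·-0.8571) / (5) = 0.5143
Iteration 2:
  x_1 = (-6 - (3)·0.5143) / (7) = -1.0776
  x_2 = (0 - (3)·-1.0776) / (5) = 0.6466
Residual b − A·x = (-0.3966, -0.0002)

-0.3966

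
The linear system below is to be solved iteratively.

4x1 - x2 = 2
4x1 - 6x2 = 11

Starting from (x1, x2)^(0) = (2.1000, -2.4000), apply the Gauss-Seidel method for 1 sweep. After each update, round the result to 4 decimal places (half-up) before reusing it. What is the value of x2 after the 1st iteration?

-1.9000

Iteration 1:
  x1 = (2 - (-1)·-2.4000) / (4) = -0.1000
  x2 = (11 - (4)·-0.1000) / (-6) = -1.9000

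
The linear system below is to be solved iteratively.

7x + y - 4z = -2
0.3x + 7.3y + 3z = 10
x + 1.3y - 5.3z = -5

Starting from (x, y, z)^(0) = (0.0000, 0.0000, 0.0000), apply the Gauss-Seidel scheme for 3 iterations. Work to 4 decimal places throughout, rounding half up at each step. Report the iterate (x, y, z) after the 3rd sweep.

Iteration 1:
  x = (-2 - (1)·0.0000 - (-4)·0.0000) / (7) = -0.2857
  y = (10 - (0.3)·-0.2857 - (3)·0.0000) / (7.3) = 1.3816
  z = (-5 - (1)·-0.2857 - (1.3)·1.3816) / (-5.3) = 1.2284
Iteration 2:
  x = (-2 - (1)·1.3816 - (-4)·1.2284) / (7) = 0.2189
  y = (10 - (0.3)·0.2189 - (3)·1.2284) / (7.3) = 0.8560
  z = (-5 - (1)·0.2189 - (1.3)·0.8560) / (-5.3) = 1.1947
Iteration 3:
  x = (-2 - (1)·0.8560 - (-4)·1.1947) / (7) = 0.2747
  y = (10 - (0.3)·0.2747 - (3)·1.1947) / (7.3) = 0.8676
  z = (-5 - (1)·0.2747 - (1.3)·0.8676) / (-5.3) = 1.2080

(0.2747, 0.8676, 1.2080)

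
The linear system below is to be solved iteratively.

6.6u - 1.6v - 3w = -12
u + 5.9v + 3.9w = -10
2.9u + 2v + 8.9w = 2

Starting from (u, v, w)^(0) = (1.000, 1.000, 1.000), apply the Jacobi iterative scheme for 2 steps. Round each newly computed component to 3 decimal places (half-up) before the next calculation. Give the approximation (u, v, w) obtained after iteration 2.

Iteration 1:
  u = (-12 - (-1.6)·1.000 - (-3)·1.000) / (6.6) = -1.121
  v = (-10 - (1)·1.000 - (3.9)·1.000) / (5.9) = -2.525
  w = (2 - (2.9)·1.000 - (2)·1.000) / (8.9) = -0.326
Iteration 2:
  u = (-12 - (-1.6)·-2.525 - (-3)·-0.326) / (6.6) = -2.578
  v = (-10 - (1)·-1.121 - (3.9)·-0.326) / (5.9) = -1.289
  w = (2 - (2.9)·-1.121 - (2)·-2.525) / (8.9) = 1.157

(-2.578, -1.289, 1.157)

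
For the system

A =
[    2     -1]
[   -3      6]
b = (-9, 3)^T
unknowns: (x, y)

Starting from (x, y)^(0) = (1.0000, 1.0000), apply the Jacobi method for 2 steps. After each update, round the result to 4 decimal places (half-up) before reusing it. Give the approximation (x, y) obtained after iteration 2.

(-4.0000, -1.5000)

Iteration 1:
  x = (-9 - (-1)·1.0000) / (2) = -4.0000
  y = (3 - (-3)·1.0000) / (6) = 1.0000
Iteration 2:
  x = (-9 - (-1)·1.0000) / (2) = -4.0000
  y = (3 - (-3)·-4.0000) / (6) = -1.5000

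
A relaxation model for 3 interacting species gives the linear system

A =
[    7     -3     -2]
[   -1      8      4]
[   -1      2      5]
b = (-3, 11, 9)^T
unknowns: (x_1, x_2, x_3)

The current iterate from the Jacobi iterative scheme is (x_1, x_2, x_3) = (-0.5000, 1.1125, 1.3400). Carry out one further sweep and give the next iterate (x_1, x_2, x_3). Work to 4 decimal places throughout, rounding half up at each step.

(0.4311, 0.6425, 1.2550)

One sweep:
  x_1 = (-3 - (-3)·1.1125 - (-2)·1.3400) / (7) = 0.4311
  x_2 = (11 - (-1)·-0.5000 - (4)·1.3400) / (8) = 0.6425
  x_3 = (9 - (-1)·-0.5000 - (2)·1.1125) / (5) = 1.2550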